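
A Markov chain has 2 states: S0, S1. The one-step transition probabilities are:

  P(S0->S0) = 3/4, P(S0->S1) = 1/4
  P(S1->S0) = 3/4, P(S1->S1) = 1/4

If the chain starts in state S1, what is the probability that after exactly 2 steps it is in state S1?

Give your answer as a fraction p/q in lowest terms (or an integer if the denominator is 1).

Answer: 1/4

Derivation:
Computing P^2 by repeated multiplication:
P^1 =
  S0: [3/4, 1/4]
  S1: [3/4, 1/4]
P^2 =
  S0: [3/4, 1/4]
  S1: [3/4, 1/4]

(P^2)[S1 -> S1] = 1/4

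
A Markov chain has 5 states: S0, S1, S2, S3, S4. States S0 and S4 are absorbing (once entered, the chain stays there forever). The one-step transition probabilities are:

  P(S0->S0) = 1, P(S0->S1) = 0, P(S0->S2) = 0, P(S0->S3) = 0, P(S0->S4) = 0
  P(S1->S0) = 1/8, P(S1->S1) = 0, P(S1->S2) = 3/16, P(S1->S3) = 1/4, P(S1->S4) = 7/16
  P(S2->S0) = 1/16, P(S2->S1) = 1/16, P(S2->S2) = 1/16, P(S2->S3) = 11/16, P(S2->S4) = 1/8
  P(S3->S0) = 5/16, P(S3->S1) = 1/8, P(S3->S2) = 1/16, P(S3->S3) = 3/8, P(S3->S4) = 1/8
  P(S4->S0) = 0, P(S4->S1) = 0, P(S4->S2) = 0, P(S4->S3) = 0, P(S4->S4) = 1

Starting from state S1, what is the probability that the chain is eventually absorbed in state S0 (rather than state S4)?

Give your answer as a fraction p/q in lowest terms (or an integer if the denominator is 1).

Let a_i = P(absorbed in S0 | start in state i).
Boundary conditions: a_S0 = 1, a_S4 = 0.
For each transient state i, a_i = sum_j P(i->j) * a_j:
  a_S1 = 1/8*a_S0 + 0*a_S1 + 3/16*a_S2 + 1/4*a_S3 + 7/16*a_S4
  a_S2 = 1/16*a_S0 + 1/16*a_S1 + 1/16*a_S2 + 11/16*a_S3 + 1/8*a_S4
  a_S3 = 5/16*a_S0 + 1/8*a_S1 + 1/16*a_S2 + 3/8*a_S3 + 1/8*a_S4

Substituting a_S0 = 1 and a_S4 = 0, rearrange to (I - Q) a = r where r[i] = P(i -> S0):
  [1, -3/16, -1/4] . (a_S1, a_S2, a_S3) = 1/8
  [-1/16, 15/16, -11/16] . (a_S1, a_S2, a_S3) = 1/16
  [-1/8, -1/16, 5/8] . (a_S1, a_S2, a_S3) = 5/16

Solving yields:
  a_S1 = 259/668
  a_S2 = 93/167
  a_S3 = 423/668

Starting state is S1, so the absorption probability is a_S1 = 259/668.

Answer: 259/668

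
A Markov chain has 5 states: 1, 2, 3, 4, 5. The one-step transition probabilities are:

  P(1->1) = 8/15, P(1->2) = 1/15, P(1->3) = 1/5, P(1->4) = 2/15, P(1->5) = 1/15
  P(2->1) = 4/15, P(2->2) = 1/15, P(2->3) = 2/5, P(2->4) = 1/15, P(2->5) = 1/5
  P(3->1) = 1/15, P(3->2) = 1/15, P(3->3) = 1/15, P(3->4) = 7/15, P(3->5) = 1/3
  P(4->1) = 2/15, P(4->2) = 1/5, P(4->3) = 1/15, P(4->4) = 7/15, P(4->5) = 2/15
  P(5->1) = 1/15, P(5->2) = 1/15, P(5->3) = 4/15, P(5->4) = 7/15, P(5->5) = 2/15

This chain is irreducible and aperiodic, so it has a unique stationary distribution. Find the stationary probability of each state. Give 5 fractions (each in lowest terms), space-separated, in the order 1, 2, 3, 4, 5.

The stationary distribution satisfies pi = pi * P, i.e.:
  pi_1 = 8/15*pi_1 + 4/15*pi_2 + 1/15*pi_3 + 2/15*pi_4 + 1/15*pi_5
  pi_2 = 1/15*pi_1 + 1/15*pi_2 + 1/15*pi_3 + 1/5*pi_4 + 1/15*pi_5
  pi_3 = 1/5*pi_1 + 2/5*pi_2 + 1/15*pi_3 + 1/15*pi_4 + 4/15*pi_5
  pi_4 = 2/15*pi_1 + 1/15*pi_2 + 7/15*pi_3 + 7/15*pi_4 + 7/15*pi_5
  pi_5 = 1/15*pi_1 + 1/5*pi_2 + 1/3*pi_3 + 2/15*pi_4 + 2/15*pi_5
with normalization: pi_1 + pi_2 + pi_3 + pi_4 + pi_5 = 1.

Using the first 4 balance equations plus normalization, the linear system A*pi = b is:
  [-7/15, 4/15, 1/15, 2/15, 1/15] . pi = 0
  [1/15, -14/15, 1/15, 1/5, 1/15] . pi = 0
  [1/5, 2/5, -14/15, 1/15, 4/15] . pi = 0
  [2/15, 1/15, 7/15, -8/15, 7/15] . pi = 0
  [1, 1, 1, 1, 1] . pi = 1

Solving yields:
  pi_1 = 141/667
  pi_2 = 227/2001
  pi_3 = 5929/36018
  pi_4 = 234/667
  pi_5 = 5753/36018

Verification (pi * P):
  141/667*8/15 + 227/2001*4/15 + 5929/36018*1/15 + 234/667*2/15 + 5753/36018*1/15 = 141/667 = pi_1  (ok)
  141/667*1/15 + 227/2001*1/15 + 5929/36018*1/15 + 234/667*1/5 + 5753/36018*1/15 = 227/2001 = pi_2  (ok)
  141/667*1/5 + 227/2001*2/5 + 5929/36018*1/15 + 234/667*1/15 + 5753/36018*4/15 = 5929/36018 = pi_3  (ok)
  141/667*2/15 + 227/2001*1/15 + 5929/36018*7/15 + 234/667*7/15 + 5753/36018*7/15 = 234/667 = pi_4  (ok)
  141/667*1/15 + 227/2001*1/5 + 5929/36018*1/3 + 234/667*2/15 + 5753/36018*2/15 = 5753/36018 = pi_5  (ok)

Answer: 141/667 227/2001 5929/36018 234/667 5753/36018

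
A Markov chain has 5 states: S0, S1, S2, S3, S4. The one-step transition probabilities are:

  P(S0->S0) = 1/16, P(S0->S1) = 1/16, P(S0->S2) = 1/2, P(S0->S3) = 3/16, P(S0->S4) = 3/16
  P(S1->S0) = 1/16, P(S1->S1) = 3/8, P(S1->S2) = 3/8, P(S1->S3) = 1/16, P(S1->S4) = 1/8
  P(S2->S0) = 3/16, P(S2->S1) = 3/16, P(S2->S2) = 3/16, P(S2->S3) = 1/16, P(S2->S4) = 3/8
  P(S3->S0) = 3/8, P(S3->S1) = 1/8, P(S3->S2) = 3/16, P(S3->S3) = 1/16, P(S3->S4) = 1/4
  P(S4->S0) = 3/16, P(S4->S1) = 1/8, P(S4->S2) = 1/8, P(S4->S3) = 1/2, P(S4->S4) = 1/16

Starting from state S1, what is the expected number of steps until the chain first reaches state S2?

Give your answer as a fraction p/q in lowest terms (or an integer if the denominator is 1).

Let h_i = expected steps to first reach S2 from state i.
Boundary: h_S2 = 0.
First-step equations for the other states:
  h_S0 = 1 + 1/16*h_S0 + 1/16*h_S1 + 1/2*h_S2 + 3/16*h_S3 + 3/16*h_S4
  h_S1 = 1 + 1/16*h_S0 + 3/8*h_S1 + 3/8*h_S2 + 1/16*h_S3 + 1/8*h_S4
  h_S3 = 1 + 3/8*h_S0 + 1/8*h_S1 + 3/16*h_S2 + 1/16*h_S3 + 1/4*h_S4
  h_S4 = 1 + 3/16*h_S0 + 1/8*h_S1 + 1/8*h_S2 + 1/2*h_S3 + 1/16*h_S4

Substituting h_S2 = 0 and rearranging gives the linear system (I - Q) h = 1:
  [15/16, -1/16, -3/16, -3/16] . (h_S0, h_S1, h_S3, h_S4) = 1
  [-1/16, 5/8, -1/16, -1/8] . (h_S0, h_S1, h_S3, h_S4) = 1
  [-3/8, -1/8, 15/16, -1/4] . (h_S0, h_S1, h_S3, h_S4) = 1
  [-3/16, -1/8, -1/2, 15/16] . (h_S0, h_S1, h_S3, h_S4) = 1

Solving yields:
  h_S0 = 11424/4087
  h_S1 = 62128/20435
  h_S3 = 74608/20435
  h_S4 = 81296/20435

Starting state is S1, so the expected hitting time is h_S1 = 62128/20435.

Answer: 62128/20435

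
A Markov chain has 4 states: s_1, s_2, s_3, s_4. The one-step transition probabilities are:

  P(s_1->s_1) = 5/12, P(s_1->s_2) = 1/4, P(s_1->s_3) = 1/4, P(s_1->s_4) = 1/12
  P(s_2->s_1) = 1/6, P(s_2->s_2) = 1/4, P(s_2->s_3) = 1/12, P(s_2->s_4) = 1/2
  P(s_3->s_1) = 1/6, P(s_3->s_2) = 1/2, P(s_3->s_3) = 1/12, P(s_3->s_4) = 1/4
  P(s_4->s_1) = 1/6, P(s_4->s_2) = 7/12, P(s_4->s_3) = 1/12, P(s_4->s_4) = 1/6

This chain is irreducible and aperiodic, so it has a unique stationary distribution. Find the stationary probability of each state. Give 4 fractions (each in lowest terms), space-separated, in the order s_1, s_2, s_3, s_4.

Answer: 2/9 647/1728 13/108 163/576

Derivation:
The stationary distribution satisfies pi = pi * P, i.e.:
  pi_s_1 = 5/12*pi_s_1 + 1/6*pi_s_2 + 1/6*pi_s_3 + 1/6*pi_s_4
  pi_s_2 = 1/4*pi_s_1 + 1/4*pi_s_2 + 1/2*pi_s_3 + 7/12*pi_s_4
  pi_s_3 = 1/4*pi_s_1 + 1/12*pi_s_2 + 1/12*pi_s_3 + 1/12*pi_s_4
  pi_s_4 = 1/12*pi_s_1 + 1/2*pi_s_2 + 1/4*pi_s_3 + 1/6*pi_s_4
with normalization: pi_s_1 + pi_s_2 + pi_s_3 + pi_s_4 = 1.

Using the first 3 balance equations plus normalization, the linear system A*pi = b is:
  [-7/12, 1/6, 1/6, 1/6] . pi = 0
  [1/4, -3/4, 1/2, 7/12] . pi = 0
  [1/4, 1/12, -11/12, 1/12] . pi = 0
  [1, 1, 1, 1] . pi = 1

Solving yields:
  pi_s_1 = 2/9
  pi_s_2 = 647/1728
  pi_s_3 = 13/108
  pi_s_4 = 163/576

Verification (pi * P):
  2/9*5/12 + 647/1728*1/6 + 13/108*1/6 + 163/576*1/6 = 2/9 = pi_s_1  (ok)
  2/9*1/4 + 647/1728*1/4 + 13/108*1/2 + 163/576*7/12 = 647/1728 = pi_s_2  (ok)
  2/9*1/4 + 647/1728*1/12 + 13/108*1/12 + 163/576*1/12 = 13/108 = pi_s_3  (ok)
  2/9*1/12 + 647/1728*1/2 + 13/108*1/4 + 163/576*1/6 = 163/576 = pi_s_4  (ok)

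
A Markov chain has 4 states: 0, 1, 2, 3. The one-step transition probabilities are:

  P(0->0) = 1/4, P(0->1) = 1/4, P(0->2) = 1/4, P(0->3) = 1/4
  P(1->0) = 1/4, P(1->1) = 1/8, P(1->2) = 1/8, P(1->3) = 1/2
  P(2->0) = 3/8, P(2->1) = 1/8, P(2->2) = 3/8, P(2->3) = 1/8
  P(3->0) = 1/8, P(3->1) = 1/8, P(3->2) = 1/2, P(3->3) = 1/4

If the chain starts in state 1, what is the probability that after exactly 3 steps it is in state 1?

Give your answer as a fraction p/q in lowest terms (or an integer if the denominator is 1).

Answer: 77/512

Derivation:
Computing P^3 by repeated multiplication:
P^1 =
  0: [1/4, 1/4, 1/4, 1/4]
  1: [1/4, 1/8, 1/8, 1/2]
  2: [3/8, 1/8, 3/8, 1/8]
  3: [1/8, 1/8, 1/2, 1/4]
P^2 =
  0: [1/4, 5/32, 5/16, 9/32]
  1: [13/64, 5/32, 3/8, 17/64]
  2: [9/32, 11/64, 5/16, 15/64]
  3: [9/32, 9/64, 23/64, 7/32]
P^3 =
  0: [65/256, 5/32, 87/256, 1/4]
  1: [135/512, 77/512, 11/32, 31/128]
  2: [133/512, 41/256, 167/512, 65/256]
  3: [137/512, 41/256, 85/256, 123/512]

(P^3)[1 -> 1] = 77/512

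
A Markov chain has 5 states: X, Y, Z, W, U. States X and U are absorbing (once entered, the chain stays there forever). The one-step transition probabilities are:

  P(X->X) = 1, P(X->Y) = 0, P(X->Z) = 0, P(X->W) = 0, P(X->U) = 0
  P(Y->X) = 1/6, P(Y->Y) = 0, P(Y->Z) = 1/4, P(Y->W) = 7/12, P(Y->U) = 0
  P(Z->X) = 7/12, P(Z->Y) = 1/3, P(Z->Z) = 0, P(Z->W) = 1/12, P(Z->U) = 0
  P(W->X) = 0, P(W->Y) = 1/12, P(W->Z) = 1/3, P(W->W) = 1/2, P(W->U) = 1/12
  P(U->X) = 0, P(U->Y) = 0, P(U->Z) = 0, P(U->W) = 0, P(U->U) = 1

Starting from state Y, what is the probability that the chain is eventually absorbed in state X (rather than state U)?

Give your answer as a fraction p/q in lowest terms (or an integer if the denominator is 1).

Answer: 458/545

Derivation:
Let a_i = P(absorbed in X | start in state i).
Boundary conditions: a_X = 1, a_U = 0.
For each transient state i, a_i = sum_j P(i->j) * a_j:
  a_Y = 1/6*a_X + 0*a_Y + 1/4*a_Z + 7/12*a_W + 0*a_U
  a_Z = 7/12*a_X + 1/3*a_Y + 0*a_Z + 1/12*a_W + 0*a_U
  a_W = 0*a_X + 1/12*a_Y + 1/3*a_Z + 1/2*a_W + 1/12*a_U

Substituting a_X = 1 and a_U = 0, rearrange to (I - Q) a = r where r[i] = P(i -> X):
  [1, -1/4, -7/12] . (a_Y, a_Z, a_W) = 1/6
  [-1/3, 1, -1/12] . (a_Y, a_Z, a_W) = 7/12
  [-1/12, -1/3, 1/2] . (a_Y, a_Z, a_W) = 0

Solving yields:
  a_Y = 458/545
  a_Z = 101/109
  a_W = 413/545

Starting state is Y, so the absorption probability is a_Y = 458/545.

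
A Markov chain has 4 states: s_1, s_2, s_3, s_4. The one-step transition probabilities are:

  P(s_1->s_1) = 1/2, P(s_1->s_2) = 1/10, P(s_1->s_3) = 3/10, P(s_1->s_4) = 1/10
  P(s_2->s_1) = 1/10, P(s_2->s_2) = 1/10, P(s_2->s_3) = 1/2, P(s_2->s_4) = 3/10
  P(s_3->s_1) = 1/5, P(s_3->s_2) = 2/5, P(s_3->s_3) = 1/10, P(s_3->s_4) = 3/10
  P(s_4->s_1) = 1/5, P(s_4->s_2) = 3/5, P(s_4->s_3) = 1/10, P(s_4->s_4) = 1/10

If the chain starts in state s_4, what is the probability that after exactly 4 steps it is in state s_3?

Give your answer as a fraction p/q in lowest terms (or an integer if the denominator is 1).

Answer: 141/500

Derivation:
Computing P^4 by repeated multiplication:
P^1 =
  s_1: [1/2, 1/10, 3/10, 1/10]
  s_2: [1/10, 1/10, 1/2, 3/10]
  s_3: [1/5, 2/5, 1/10, 3/10]
  s_4: [1/5, 3/5, 1/10, 1/10]
P^2 =
  s_1: [17/50, 6/25, 6/25, 9/50]
  s_2: [11/50, 2/5, 4/25, 11/50]
  s_3: [11/50, 7/25, 3/10, 1/5]
  s_4: [1/5, 9/50, 19/50, 6/25]
P^3 =
  s_1: [139/500, 131/500, 33/125, 49/250]
  s_2: [113/500, 129/500, 38/125, 53/250]
  s_3: [119/500, 29/100, 32/125, 27/125]
  s_4: [121/500, 167/500, 53/250, 53/250]
P^4 =
  s_1: [643/2500, 693/2500, 651/2500, 513/2500]
  s_2: [121/500, 743/2500, 621/2500, 531/2500]
  s_3: [303/1250, 178/625, 659/2500, 523/2500]
  s_4: [299/1250, 337/1250, 141/500, 523/2500]

(P^4)[s_4 -> s_3] = 141/500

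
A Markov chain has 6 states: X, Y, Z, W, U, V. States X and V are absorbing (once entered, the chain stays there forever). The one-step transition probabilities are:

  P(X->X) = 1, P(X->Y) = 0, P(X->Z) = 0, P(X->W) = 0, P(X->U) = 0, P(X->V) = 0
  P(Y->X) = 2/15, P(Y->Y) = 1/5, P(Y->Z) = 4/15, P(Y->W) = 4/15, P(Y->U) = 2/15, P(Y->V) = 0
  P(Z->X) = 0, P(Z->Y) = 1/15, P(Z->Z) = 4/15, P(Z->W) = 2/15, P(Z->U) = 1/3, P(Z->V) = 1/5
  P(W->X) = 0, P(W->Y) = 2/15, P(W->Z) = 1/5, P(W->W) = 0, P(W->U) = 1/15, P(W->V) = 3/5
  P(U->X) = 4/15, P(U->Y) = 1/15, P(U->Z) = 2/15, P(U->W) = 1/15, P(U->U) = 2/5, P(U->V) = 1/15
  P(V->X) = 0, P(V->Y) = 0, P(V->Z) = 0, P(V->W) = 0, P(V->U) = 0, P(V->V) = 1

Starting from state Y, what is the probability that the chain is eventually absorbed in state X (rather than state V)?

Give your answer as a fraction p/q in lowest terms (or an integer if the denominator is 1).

Answer: 2711/6304

Derivation:
Let a_i = P(absorbed in X | start in state i).
Boundary conditions: a_X = 1, a_V = 0.
For each transient state i, a_i = sum_j P(i->j) * a_j:
  a_Y = 2/15*a_X + 1/5*a_Y + 4/15*a_Z + 4/15*a_W + 2/15*a_U + 0*a_V
  a_Z = 0*a_X + 1/15*a_Y + 4/15*a_Z + 2/15*a_W + 1/3*a_U + 1/5*a_V
  a_W = 0*a_X + 2/15*a_Y + 1/5*a_Z + 0*a_W + 1/15*a_U + 3/5*a_V
  a_U = 4/15*a_X + 1/15*a_Y + 2/15*a_Z + 1/15*a_W + 2/5*a_U + 1/15*a_V

Substituting a_X = 1 and a_V = 0, rearrange to (I - Q) a = r where r[i] = P(i -> X):
  [4/5, -4/15, -4/15, -2/15] . (a_Y, a_Z, a_W, a_U) = 2/15
  [-1/15, 11/15, -2/15, -1/3] . (a_Y, a_Z, a_W, a_U) = 0
  [-2/15, -1/5, 1, -1/15] . (a_Y, a_Z, a_W, a_U) = 0
  [-1/15, -2/15, -1/15, 3/5] . (a_Y, a_Z, a_W, a_U) = 4/15

Solving yields:
  a_Y = 2711/6304
  a_Z = 2109/6304
  a_W = 1029/6304
  a_U = 1843/3152

Starting state is Y, so the absorption probability is a_Y = 2711/6304.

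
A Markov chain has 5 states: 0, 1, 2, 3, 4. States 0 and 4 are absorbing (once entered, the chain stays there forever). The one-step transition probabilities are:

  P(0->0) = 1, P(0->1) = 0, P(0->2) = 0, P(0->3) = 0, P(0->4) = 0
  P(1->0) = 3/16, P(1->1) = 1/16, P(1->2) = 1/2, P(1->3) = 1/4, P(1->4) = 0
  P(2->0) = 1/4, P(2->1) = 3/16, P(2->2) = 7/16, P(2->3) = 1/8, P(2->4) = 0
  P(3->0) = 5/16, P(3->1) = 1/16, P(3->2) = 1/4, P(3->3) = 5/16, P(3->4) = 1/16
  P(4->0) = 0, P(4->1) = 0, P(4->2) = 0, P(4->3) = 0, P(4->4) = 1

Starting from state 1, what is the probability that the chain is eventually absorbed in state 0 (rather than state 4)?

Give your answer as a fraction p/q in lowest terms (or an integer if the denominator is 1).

Let a_i = P(absorbed in 0 | start in state i).
Boundary conditions: a_0 = 1, a_4 = 0.
For each transient state i, a_i = sum_j P(i->j) * a_j:
  a_1 = 3/16*a_0 + 1/16*a_1 + 1/2*a_2 + 1/4*a_3 + 0*a_4
  a_2 = 1/4*a_0 + 3/16*a_1 + 7/16*a_2 + 1/8*a_3 + 0*a_4
  a_3 = 5/16*a_0 + 1/16*a_1 + 1/4*a_2 + 5/16*a_3 + 1/16*a_4

Substituting a_0 = 1 and a_4 = 0, rearrange to (I - Q) a = r where r[i] = P(i -> 0):
  [15/16, -1/2, -1/4] . (a_1, a_2, a_3) = 3/16
  [-3/16, 9/16, -1/8] . (a_1, a_2, a_3) = 1/4
  [-1/16, -1/4, 11/16] . (a_1, a_2, a_3) = 5/16

Solving yields:
  a_1 = 73/77
  a_2 = 137/143
  a_3 = 890/1001

Starting state is 1, so the absorption probability is a_1 = 73/77.

Answer: 73/77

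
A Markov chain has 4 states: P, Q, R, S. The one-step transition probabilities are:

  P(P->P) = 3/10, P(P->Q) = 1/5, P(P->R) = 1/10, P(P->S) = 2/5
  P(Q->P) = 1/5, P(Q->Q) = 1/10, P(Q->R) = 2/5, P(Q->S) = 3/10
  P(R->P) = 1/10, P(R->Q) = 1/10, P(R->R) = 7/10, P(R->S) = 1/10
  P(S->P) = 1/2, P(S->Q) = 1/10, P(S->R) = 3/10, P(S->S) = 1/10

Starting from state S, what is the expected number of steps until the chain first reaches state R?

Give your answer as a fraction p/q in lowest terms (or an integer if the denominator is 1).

Answer: 615/146

Derivation:
Let h_i = expected steps to first reach R from state i.
Boundary: h_R = 0.
First-step equations for the other states:
  h_P = 1 + 3/10*h_P + 1/5*h_Q + 1/10*h_R + 2/5*h_S
  h_Q = 1 + 1/5*h_P + 1/10*h_Q + 2/5*h_R + 3/10*h_S
  h_S = 1 + 1/2*h_P + 1/10*h_Q + 3/10*h_R + 1/10*h_S

Substituting h_R = 0 and rearranging gives the linear system (I - Q) h = 1:
  [7/10, -1/5, -2/5] . (h_P, h_Q, h_S) = 1
  [-1/5, 9/10, -3/10] . (h_P, h_Q, h_S) = 1
  [-1/2, -1/10, 9/10] . (h_P, h_Q, h_S) = 1

Solving yields:
  h_P = 355/73
  h_Q = 525/146
  h_S = 615/146

Starting state is S, so the expected hitting time is h_S = 615/146.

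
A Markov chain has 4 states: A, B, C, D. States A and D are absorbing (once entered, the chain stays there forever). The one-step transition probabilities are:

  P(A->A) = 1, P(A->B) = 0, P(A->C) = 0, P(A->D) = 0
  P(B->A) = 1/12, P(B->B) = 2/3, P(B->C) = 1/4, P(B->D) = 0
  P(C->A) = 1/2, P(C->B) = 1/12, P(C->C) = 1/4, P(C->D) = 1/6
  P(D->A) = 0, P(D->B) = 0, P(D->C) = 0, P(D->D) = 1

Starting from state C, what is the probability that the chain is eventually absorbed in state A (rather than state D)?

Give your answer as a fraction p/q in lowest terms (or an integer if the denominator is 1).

Answer: 25/33

Derivation:
Let a_i = P(absorbed in A | start in state i).
Boundary conditions: a_A = 1, a_D = 0.
For each transient state i, a_i = sum_j P(i->j) * a_j:
  a_B = 1/12*a_A + 2/3*a_B + 1/4*a_C + 0*a_D
  a_C = 1/2*a_A + 1/12*a_B + 1/4*a_C + 1/6*a_D

Substituting a_A = 1 and a_D = 0, rearrange to (I - Q) a = r where r[i] = P(i -> A):
  [1/3, -1/4] . (a_B, a_C) = 1/12
  [-1/12, 3/4] . (a_B, a_C) = 1/2

Solving yields:
  a_B = 9/11
  a_C = 25/33

Starting state is C, so the absorption probability is a_C = 25/33.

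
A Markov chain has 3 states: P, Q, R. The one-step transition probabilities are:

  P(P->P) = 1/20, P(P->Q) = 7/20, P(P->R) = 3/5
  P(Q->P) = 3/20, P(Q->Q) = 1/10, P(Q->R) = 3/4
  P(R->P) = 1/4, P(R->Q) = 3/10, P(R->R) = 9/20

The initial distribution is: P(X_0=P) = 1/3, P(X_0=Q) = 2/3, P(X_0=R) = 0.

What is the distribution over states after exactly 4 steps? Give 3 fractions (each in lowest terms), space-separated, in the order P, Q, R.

Propagating the distribution step by step (d_{t+1} = d_t * P):
d_0 = (P=1/3, Q=2/3, R=0)
  d_1[P] = 1/3*1/20 + 2/3*3/20 + 0*1/4 = 7/60
  d_1[Q] = 1/3*7/20 + 2/3*1/10 + 0*3/10 = 11/60
  d_1[R] = 1/3*3/5 + 2/3*3/4 + 0*9/20 = 7/10
d_1 = (P=7/60, Q=11/60, R=7/10)
  d_2[P] = 7/60*1/20 + 11/60*3/20 + 7/10*1/4 = 5/24
  d_2[Q] = 7/60*7/20 + 11/60*1/10 + 7/10*3/10 = 323/1200
  d_2[R] = 7/60*3/5 + 11/60*3/4 + 7/10*9/20 = 209/400
d_2 = (P=5/24, Q=323/1200, R=209/400)
  d_3[P] = 5/24*1/20 + 323/1200*3/20 + 209/400*1/4 = 2177/12000
  d_3[Q] = 5/24*7/20 + 323/1200*1/10 + 209/400*3/10 = 3079/12000
  d_3[R] = 5/24*3/5 + 323/1200*3/4 + 209/400*9/20 = 281/500
d_3 = (P=2177/12000, Q=3079/12000, R=281/500)
  d_4[P] = 2177/12000*1/20 + 3079/12000*3/20 + 281/500*1/4 = 22567/120000
  d_4[Q] = 2177/12000*7/20 + 3079/12000*1/10 + 281/500*3/10 = 61861/240000
  d_4[R] = 2177/12000*3/5 + 3079/12000*3/4 + 281/500*9/20 = 8867/16000
d_4 = (P=22567/120000, Q=61861/240000, R=8867/16000)

Answer: 22567/120000 61861/240000 8867/16000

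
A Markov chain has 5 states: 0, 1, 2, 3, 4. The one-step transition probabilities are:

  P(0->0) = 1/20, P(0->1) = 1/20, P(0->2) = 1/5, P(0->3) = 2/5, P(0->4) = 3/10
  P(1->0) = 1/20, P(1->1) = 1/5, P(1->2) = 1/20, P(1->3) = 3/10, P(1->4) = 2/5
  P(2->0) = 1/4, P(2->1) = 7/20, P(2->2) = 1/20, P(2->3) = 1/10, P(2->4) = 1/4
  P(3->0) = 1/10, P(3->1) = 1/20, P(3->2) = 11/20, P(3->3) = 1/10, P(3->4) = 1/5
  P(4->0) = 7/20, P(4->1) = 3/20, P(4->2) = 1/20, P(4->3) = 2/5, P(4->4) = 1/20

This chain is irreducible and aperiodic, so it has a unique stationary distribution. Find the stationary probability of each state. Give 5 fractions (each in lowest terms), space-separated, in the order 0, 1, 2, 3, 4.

The stationary distribution satisfies pi = pi * P, i.e.:
  pi_0 = 1/20*pi_0 + 1/20*pi_1 + 1/4*pi_2 + 1/10*pi_3 + 7/20*pi_4
  pi_1 = 1/20*pi_0 + 1/5*pi_1 + 7/20*pi_2 + 1/20*pi_3 + 3/20*pi_4
  pi_2 = 1/5*pi_0 + 1/20*pi_1 + 1/20*pi_2 + 11/20*pi_3 + 1/20*pi_4
  pi_3 = 2/5*pi_0 + 3/10*pi_1 + 1/10*pi_2 + 1/10*pi_3 + 2/5*pi_4
  pi_4 = 3/10*pi_0 + 2/5*pi_1 + 1/4*pi_2 + 1/5*pi_3 + 1/20*pi_4
with normalization: pi_0 + pi_1 + pi_2 + pi_3 + pi_4 = 1.

Using the first 4 balance equations plus normalization, the linear system A*pi = b is:
  [-19/20, 1/20, 1/4, 1/10, 7/20] . pi = 0
  [1/20, -4/5, 7/20, 1/20, 3/20] . pi = 0
  [1/5, 1/20, -19/20, 11/20, 1/20] . pi = 0
  [2/5, 3/10, 1/10, -9/10, 2/5] . pi = 0
  [1, 1, 1, 1, 1] . pi = 1

Solving yields:
  pi_0 = 24057/141619
  pi_1 = 22079/141619
  pi_2 = 28356/141619
  pi_3 = 35333/141619
  pi_4 = 31794/141619

Verification (pi * P):
  24057/141619*1/20 + 22079/141619*1/20 + 28356/141619*1/4 + 35333/141619*1/10 + 31794/141619*7/20 = 24057/141619 = pi_0  (ok)
  24057/141619*1/20 + 22079/141619*1/5 + 28356/141619*7/20 + 35333/141619*1/20 + 31794/141619*3/20 = 22079/141619 = pi_1  (ok)
  24057/141619*1/5 + 22079/141619*1/20 + 28356/141619*1/20 + 35333/141619*11/20 + 31794/141619*1/20 = 28356/141619 = pi_2  (ok)
  24057/141619*2/5 + 22079/141619*3/10 + 28356/141619*1/10 + 35333/141619*1/10 + 31794/141619*2/5 = 35333/141619 = pi_3  (ok)
  24057/141619*3/10 + 22079/141619*2/5 + 28356/141619*1/4 + 35333/141619*1/5 + 31794/141619*1/20 = 31794/141619 = pi_4  (ok)

Answer: 24057/141619 22079/141619 28356/141619 35333/141619 31794/141619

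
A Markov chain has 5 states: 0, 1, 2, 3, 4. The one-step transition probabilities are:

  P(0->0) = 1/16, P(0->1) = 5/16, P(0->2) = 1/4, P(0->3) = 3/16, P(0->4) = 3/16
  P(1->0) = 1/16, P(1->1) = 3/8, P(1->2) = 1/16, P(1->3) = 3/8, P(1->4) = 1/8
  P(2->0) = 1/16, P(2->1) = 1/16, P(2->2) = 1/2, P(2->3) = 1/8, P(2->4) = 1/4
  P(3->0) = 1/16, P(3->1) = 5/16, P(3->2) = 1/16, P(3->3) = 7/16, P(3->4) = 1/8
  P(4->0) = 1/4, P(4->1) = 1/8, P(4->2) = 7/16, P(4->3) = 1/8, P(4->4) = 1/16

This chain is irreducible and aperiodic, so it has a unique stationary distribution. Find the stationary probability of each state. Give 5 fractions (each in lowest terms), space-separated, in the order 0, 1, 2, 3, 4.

The stationary distribution satisfies pi = pi * P, i.e.:
  pi_0 = 1/16*pi_0 + 1/16*pi_1 + 1/16*pi_2 + 1/16*pi_3 + 1/4*pi_4
  pi_1 = 5/16*pi_0 + 3/8*pi_1 + 1/16*pi_2 + 5/16*pi_3 + 1/8*pi_4
  pi_2 = 1/4*pi_0 + 1/16*pi_1 + 1/2*pi_2 + 1/16*pi_3 + 7/16*pi_4
  pi_3 = 3/16*pi_0 + 3/8*pi_1 + 1/8*pi_2 + 7/16*pi_3 + 1/8*pi_4
  pi_4 = 3/16*pi_0 + 1/8*pi_1 + 1/4*pi_2 + 1/8*pi_3 + 1/16*pi_4
with normalization: pi_0 + pi_1 + pi_2 + pi_3 + pi_4 = 1.

Using the first 4 balance equations plus normalization, the linear system A*pi = b is:
  [-15/16, 1/16, 1/16, 1/16, 1/4] . pi = 0
  [5/16, -5/8, 1/16, 5/16, 1/8] . pi = 0
  [1/4, 1/16, -1/2, 1/16, 7/16] . pi = 0
  [3/16, 3/8, 1/8, -9/16, 1/8] . pi = 0
  [1, 1, 1, 1, 1] . pi = 1

Solving yields:
  pi_0 = 1/11
  pi_1 = 118/495
  pi_2 = 8/33
  pi_3 = 137/495
  pi_4 = 5/33

Verification (pi * P):
  1/11*1/16 + 118/495*1/16 + 8/33*1/16 + 137/495*1/16 + 5/33*1/4 = 1/11 = pi_0  (ok)
  1/11*5/16 + 118/495*3/8 + 8/33*1/16 + 137/495*5/16 + 5/33*1/8 = 118/495 = pi_1  (ok)
  1/11*1/4 + 118/495*1/16 + 8/33*1/2 + 137/495*1/16 + 5/33*7/16 = 8/33 = pi_2  (ok)
  1/11*3/16 + 118/495*3/8 + 8/33*1/8 + 137/495*7/16 + 5/33*1/8 = 137/495 = pi_3  (ok)
  1/11*3/16 + 118/495*1/8 + 8/33*1/4 + 137/495*1/8 + 5/33*1/16 = 5/33 = pi_4  (ok)

Answer: 1/11 118/495 8/33 137/495 5/33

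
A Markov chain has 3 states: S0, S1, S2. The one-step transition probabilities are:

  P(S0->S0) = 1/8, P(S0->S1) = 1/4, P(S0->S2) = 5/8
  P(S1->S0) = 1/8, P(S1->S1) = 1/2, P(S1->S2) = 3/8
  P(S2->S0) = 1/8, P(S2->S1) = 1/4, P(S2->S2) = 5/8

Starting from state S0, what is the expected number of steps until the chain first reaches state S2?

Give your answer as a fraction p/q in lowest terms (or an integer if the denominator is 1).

Let h_i = expected steps to first reach S2 from state i.
Boundary: h_S2 = 0.
First-step equations for the other states:
  h_S0 = 1 + 1/8*h_S0 + 1/4*h_S1 + 5/8*h_S2
  h_S1 = 1 + 1/8*h_S0 + 1/2*h_S1 + 3/8*h_S2

Substituting h_S2 = 0 and rearranging gives the linear system (I - Q) h = 1:
  [7/8, -1/4] . (h_S0, h_S1) = 1
  [-1/8, 1/2] . (h_S0, h_S1) = 1

Solving yields:
  h_S0 = 24/13
  h_S1 = 32/13

Starting state is S0, so the expected hitting time is h_S0 = 24/13.

Answer: 24/13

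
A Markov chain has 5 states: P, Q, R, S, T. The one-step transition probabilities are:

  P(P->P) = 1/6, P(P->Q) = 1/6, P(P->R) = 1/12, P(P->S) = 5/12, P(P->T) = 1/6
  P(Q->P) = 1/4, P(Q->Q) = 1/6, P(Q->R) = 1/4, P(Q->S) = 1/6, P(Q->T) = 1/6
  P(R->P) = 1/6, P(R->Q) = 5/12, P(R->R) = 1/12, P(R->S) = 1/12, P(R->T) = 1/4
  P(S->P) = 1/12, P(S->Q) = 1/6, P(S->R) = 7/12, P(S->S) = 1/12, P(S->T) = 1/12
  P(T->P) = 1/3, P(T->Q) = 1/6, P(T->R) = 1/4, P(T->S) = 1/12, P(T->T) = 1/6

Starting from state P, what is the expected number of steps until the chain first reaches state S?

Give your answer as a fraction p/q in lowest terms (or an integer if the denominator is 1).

Let h_i = expected steps to first reach S from state i.
Boundary: h_S = 0.
First-step equations for the other states:
  h_P = 1 + 1/6*h_P + 1/6*h_Q + 1/12*h_R + 5/12*h_S + 1/6*h_T
  h_Q = 1 + 1/4*h_P + 1/6*h_Q + 1/4*h_R + 1/6*h_S + 1/6*h_T
  h_R = 1 + 1/6*h_P + 5/12*h_Q + 1/12*h_R + 1/12*h_S + 1/4*h_T
  h_T = 1 + 1/3*h_P + 1/6*h_Q + 1/4*h_R + 1/12*h_S + 1/6*h_T

Substituting h_S = 0 and rearranging gives the linear system (I - Q) h = 1:
  [5/6, -1/6, -1/12, -1/6] . (h_P, h_Q, h_R, h_T) = 1
  [-1/4, 5/6, -1/4, -1/6] . (h_P, h_Q, h_R, h_T) = 1
  [-1/6, -5/12, 11/12, -1/4] . (h_P, h_Q, h_R, h_T) = 1
  [-1/3, -1/6, -1/4, 5/6] . (h_P, h_Q, h_R, h_T) = 1

Solving yields:
  h_P = 4896/1259
  h_Q = 6486/1259
  h_R = 7092/1259
  h_T = 6894/1259

Starting state is P, so the expected hitting time is h_P = 4896/1259.

Answer: 4896/1259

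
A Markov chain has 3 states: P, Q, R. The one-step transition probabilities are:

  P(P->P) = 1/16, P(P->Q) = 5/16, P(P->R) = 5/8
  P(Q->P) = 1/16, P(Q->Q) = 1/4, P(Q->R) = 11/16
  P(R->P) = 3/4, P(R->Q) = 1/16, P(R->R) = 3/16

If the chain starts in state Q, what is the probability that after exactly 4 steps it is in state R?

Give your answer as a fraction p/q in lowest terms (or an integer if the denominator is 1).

Computing P^4 by repeated multiplication:
P^1 =
  P: [1/16, 5/16, 5/8]
  Q: [1/16, 1/4, 11/16]
  R: [3/4, 1/16, 3/16]
P^2 =
  P: [63/128, 35/256, 95/256]
  Q: [137/256, 1/8, 87/256]
  R: [49/256, 67/256, 35/64]
P^3 =
  P: [1301/4096, 865/4096, 965/2048]
  Q: [1213/4096, 225/1024, 1983/4096]
  R: [449/1024, 653/4096, 1647/4096]
P^4 =
  P: [12663/32768, 11895/65536, 28315/65536]
  Q: [25909/65536, 91/512, 27979/65536]
  R: [22213/65536, 13239/65536, 7521/16384]

(P^4)[Q -> R] = 27979/65536

Answer: 27979/65536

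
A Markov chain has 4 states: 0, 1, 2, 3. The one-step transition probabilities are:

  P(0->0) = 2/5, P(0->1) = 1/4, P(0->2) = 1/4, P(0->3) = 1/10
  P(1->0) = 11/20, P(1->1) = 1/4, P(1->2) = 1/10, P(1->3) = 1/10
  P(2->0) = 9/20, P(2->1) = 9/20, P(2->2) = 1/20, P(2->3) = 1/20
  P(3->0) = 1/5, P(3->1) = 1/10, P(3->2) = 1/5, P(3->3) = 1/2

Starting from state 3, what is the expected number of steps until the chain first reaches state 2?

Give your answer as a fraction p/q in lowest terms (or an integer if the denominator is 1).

Let h_i = expected steps to first reach 2 from state i.
Boundary: h_2 = 0.
First-step equations for the other states:
  h_0 = 1 + 2/5*h_0 + 1/4*h_1 + 1/4*h_2 + 1/10*h_3
  h_1 = 1 + 11/20*h_0 + 1/4*h_1 + 1/10*h_2 + 1/10*h_3
  h_3 = 1 + 1/5*h_0 + 1/10*h_1 + 1/5*h_2 + 1/2*h_3

Substituting h_2 = 0 and rearranging gives the linear system (I - Q) h = 1:
  [3/5, -1/4, -1/10] . (h_0, h_1, h_3) = 1
  [-11/20, 3/4, -1/10] . (h_0, h_1, h_3) = 1
  [-1/5, -1/10, 1/2] . (h_0, h_1, h_3) = 1

Solving yields:
  h_0 = 2400/499
  h_1 = 2760/499
  h_3 = 2510/499

Starting state is 3, so the expected hitting time is h_3 = 2510/499.

Answer: 2510/499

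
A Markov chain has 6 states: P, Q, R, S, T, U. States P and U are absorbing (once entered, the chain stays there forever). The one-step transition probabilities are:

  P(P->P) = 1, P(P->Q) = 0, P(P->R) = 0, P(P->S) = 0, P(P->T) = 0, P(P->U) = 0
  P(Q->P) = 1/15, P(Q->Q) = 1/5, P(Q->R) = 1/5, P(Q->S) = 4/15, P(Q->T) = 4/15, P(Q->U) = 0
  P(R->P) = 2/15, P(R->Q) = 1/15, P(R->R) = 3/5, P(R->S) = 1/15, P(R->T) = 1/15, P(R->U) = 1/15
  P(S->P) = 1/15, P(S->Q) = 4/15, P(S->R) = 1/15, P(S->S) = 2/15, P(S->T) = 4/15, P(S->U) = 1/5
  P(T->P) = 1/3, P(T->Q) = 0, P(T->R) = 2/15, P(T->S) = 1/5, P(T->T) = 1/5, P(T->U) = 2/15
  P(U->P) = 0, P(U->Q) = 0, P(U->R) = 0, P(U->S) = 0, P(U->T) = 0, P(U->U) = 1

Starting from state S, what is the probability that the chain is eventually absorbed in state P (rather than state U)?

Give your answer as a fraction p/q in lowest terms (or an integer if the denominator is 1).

Let a_i = P(absorbed in P | start in state i).
Boundary conditions: a_P = 1, a_U = 0.
For each transient state i, a_i = sum_j P(i->j) * a_j:
  a_Q = 1/15*a_P + 1/5*a_Q + 1/5*a_R + 4/15*a_S + 4/15*a_T + 0*a_U
  a_R = 2/15*a_P + 1/15*a_Q + 3/5*a_R + 1/15*a_S + 1/15*a_T + 1/15*a_U
  a_S = 1/15*a_P + 4/15*a_Q + 1/15*a_R + 2/15*a_S + 4/15*a_T + 1/5*a_U
  a_T = 1/3*a_P + 0*a_Q + 2/15*a_R + 1/5*a_S + 1/5*a_T + 2/15*a_U

Substituting a_P = 1 and a_U = 0, rearrange to (I - Q) a = r where r[i] = P(i -> P):
  [4/5, -1/5, -4/15, -4/15] . (a_Q, a_R, a_S, a_T) = 1/15
  [-1/15, 2/5, -1/15, -1/15] . (a_Q, a_R, a_S, a_T) = 2/15
  [-4/15, -1/15, 13/15, -4/15] . (a_Q, a_R, a_S, a_T) = 1/15
  [0, -2/15, -1/5, 4/5] . (a_Q, a_R, a_S, a_T) = 1/3

Solving yields:
  a_Q = 4771/7532
  a_R = 1195/1883
  a_S = 982/1883
  a_T = 4917/7532

Starting state is S, so the absorption probability is a_S = 982/1883.

Answer: 982/1883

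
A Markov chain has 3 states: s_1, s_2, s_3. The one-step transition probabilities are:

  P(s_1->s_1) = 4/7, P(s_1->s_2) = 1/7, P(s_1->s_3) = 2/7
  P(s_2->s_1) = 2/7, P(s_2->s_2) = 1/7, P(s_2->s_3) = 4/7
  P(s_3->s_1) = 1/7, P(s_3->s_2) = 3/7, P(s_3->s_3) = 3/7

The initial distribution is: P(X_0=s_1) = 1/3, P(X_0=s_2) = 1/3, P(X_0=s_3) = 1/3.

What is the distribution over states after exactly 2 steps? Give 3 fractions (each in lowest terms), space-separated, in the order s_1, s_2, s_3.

Propagating the distribution step by step (d_{t+1} = d_t * P):
d_0 = (s_1=1/3, s_2=1/3, s_3=1/3)
  d_1[s_1] = 1/3*4/7 + 1/3*2/7 + 1/3*1/7 = 1/3
  d_1[s_2] = 1/3*1/7 + 1/3*1/7 + 1/3*3/7 = 5/21
  d_1[s_3] = 1/3*2/7 + 1/3*4/7 + 1/3*3/7 = 3/7
d_1 = (s_1=1/3, s_2=5/21, s_3=3/7)
  d_2[s_1] = 1/3*4/7 + 5/21*2/7 + 3/7*1/7 = 47/147
  d_2[s_2] = 1/3*1/7 + 5/21*1/7 + 3/7*3/7 = 13/49
  d_2[s_3] = 1/3*2/7 + 5/21*4/7 + 3/7*3/7 = 61/147
d_2 = (s_1=47/147, s_2=13/49, s_3=61/147)

Answer: 47/147 13/49 61/147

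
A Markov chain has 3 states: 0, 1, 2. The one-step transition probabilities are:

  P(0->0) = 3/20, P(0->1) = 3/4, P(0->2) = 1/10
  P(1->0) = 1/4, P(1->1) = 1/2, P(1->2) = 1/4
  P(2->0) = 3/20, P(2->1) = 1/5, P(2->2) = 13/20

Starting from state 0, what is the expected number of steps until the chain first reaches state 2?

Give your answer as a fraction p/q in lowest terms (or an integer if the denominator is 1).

Let h_i = expected steps to first reach 2 from state i.
Boundary: h_2 = 0.
First-step equations for the other states:
  h_0 = 1 + 3/20*h_0 + 3/4*h_1 + 1/10*h_2
  h_1 = 1 + 1/4*h_0 + 1/2*h_1 + 1/4*h_2

Substituting h_2 = 0 and rearranging gives the linear system (I - Q) h = 1:
  [17/20, -3/4] . (h_0, h_1) = 1
  [-1/4, 1/2] . (h_0, h_1) = 1

Solving yields:
  h_0 = 100/19
  h_1 = 88/19

Starting state is 0, so the expected hitting time is h_0 = 100/19.

Answer: 100/19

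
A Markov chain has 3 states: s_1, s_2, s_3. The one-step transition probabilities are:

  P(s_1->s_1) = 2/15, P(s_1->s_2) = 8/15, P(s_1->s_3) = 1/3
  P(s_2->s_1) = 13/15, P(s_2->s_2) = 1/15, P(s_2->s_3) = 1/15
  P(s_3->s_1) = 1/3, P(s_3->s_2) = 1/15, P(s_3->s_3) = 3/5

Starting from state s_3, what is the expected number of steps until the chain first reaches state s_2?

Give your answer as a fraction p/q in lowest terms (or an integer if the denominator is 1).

Answer: 270/53

Derivation:
Let h_i = expected steps to first reach s_2 from state i.
Boundary: h_s_2 = 0.
First-step equations for the other states:
  h_s_1 = 1 + 2/15*h_s_1 + 8/15*h_s_2 + 1/3*h_s_3
  h_s_3 = 1 + 1/3*h_s_1 + 1/15*h_s_2 + 3/5*h_s_3

Substituting h_s_2 = 0 and rearranging gives the linear system (I - Q) h = 1:
  [13/15, -1/3] . (h_s_1, h_s_3) = 1
  [-1/3, 2/5] . (h_s_1, h_s_3) = 1

Solving yields:
  h_s_1 = 165/53
  h_s_3 = 270/53

Starting state is s_3, so the expected hitting time is h_s_3 = 270/53.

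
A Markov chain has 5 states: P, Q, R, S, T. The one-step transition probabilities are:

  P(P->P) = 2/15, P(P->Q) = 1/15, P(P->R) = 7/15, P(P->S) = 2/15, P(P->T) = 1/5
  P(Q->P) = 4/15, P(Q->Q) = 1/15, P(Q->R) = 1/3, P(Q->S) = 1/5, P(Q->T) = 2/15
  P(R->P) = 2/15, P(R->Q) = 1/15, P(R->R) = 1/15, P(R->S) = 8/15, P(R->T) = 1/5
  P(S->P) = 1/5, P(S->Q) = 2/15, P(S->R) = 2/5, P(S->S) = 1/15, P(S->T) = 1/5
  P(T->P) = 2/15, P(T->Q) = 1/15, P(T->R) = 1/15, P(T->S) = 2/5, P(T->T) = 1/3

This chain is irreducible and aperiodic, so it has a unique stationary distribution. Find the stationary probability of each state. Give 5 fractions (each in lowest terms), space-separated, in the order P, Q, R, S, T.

The stationary distribution satisfies pi = pi * P, i.e.:
  pi_P = 2/15*pi_P + 4/15*pi_Q + 2/15*pi_R + 1/5*pi_S + 2/15*pi_T
  pi_Q = 1/15*pi_P + 1/15*pi_Q + 1/15*pi_R + 2/15*pi_S + 1/15*pi_T
  pi_R = 7/15*pi_P + 1/3*pi_Q + 1/15*pi_R + 2/5*pi_S + 1/15*pi_T
  pi_S = 2/15*pi_P + 1/5*pi_Q + 8/15*pi_R + 1/15*pi_S + 2/5*pi_T
  pi_T = 1/5*pi_P + 2/15*pi_Q + 1/5*pi_R + 1/5*pi_S + 1/3*pi_T
with normalization: pi_P + pi_Q + pi_R + pi_S + pi_T = 1.

Using the first 4 balance equations plus normalization, the linear system A*pi = b is:
  [-13/15, 4/15, 2/15, 1/5, 2/15] . pi = 0
  [1/15, -14/15, 1/15, 2/15, 1/15] . pi = 0
  [7/15, 1/3, -14/15, 2/5, 1/15] . pi = 0
  [2/15, 1/5, 8/15, -14/15, 2/5] . pi = 0
  [1, 1, 1, 1, 1] . pi = 1

Solving yields:
  pi_P = 3627/22207
  pi_Q = 1894/22207
  pi_R = 5504/22207
  pi_S = 6203/22207
  pi_T = 4979/22207

Verification (pi * P):
  3627/22207*2/15 + 1894/22207*4/15 + 5504/22207*2/15 + 6203/22207*1/5 + 4979/22207*2/15 = 3627/22207 = pi_P  (ok)
  3627/22207*1/15 + 1894/22207*1/15 + 5504/22207*1/15 + 6203/22207*2/15 + 4979/22207*1/15 = 1894/22207 = pi_Q  (ok)
  3627/22207*7/15 + 1894/22207*1/3 + 5504/22207*1/15 + 6203/22207*2/5 + 4979/22207*1/15 = 5504/22207 = pi_R  (ok)
  3627/22207*2/15 + 1894/22207*1/5 + 5504/22207*8/15 + 6203/22207*1/15 + 4979/22207*2/5 = 6203/22207 = pi_S  (ok)
  3627/22207*1/5 + 1894/22207*2/15 + 5504/22207*1/5 + 6203/22207*1/5 + 4979/22207*1/3 = 4979/22207 = pi_T  (ok)

Answer: 3627/22207 1894/22207 5504/22207 6203/22207 4979/22207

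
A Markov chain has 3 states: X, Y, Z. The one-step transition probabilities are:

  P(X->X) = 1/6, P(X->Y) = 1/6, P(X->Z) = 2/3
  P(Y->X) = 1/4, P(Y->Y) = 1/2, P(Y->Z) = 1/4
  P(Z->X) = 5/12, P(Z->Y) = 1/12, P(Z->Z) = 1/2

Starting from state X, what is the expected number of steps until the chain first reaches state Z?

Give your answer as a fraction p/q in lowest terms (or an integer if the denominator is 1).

Answer: 16/9

Derivation:
Let h_i = expected steps to first reach Z from state i.
Boundary: h_Z = 0.
First-step equations for the other states:
  h_X = 1 + 1/6*h_X + 1/6*h_Y + 2/3*h_Z
  h_Y = 1 + 1/4*h_X + 1/2*h_Y + 1/4*h_Z

Substituting h_Z = 0 and rearranging gives the linear system (I - Q) h = 1:
  [5/6, -1/6] . (h_X, h_Y) = 1
  [-1/4, 1/2] . (h_X, h_Y) = 1

Solving yields:
  h_X = 16/9
  h_Y = 26/9

Starting state is X, so the expected hitting time is h_X = 16/9.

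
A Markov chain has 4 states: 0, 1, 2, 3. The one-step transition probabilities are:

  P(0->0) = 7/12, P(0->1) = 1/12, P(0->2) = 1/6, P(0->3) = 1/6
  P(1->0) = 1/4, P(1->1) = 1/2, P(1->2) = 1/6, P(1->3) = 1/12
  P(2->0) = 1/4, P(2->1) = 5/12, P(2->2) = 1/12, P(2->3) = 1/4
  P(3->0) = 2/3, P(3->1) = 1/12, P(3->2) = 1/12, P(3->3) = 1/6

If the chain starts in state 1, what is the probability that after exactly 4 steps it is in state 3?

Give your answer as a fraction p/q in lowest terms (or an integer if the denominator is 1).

Answer: 1075/6912

Derivation:
Computing P^4 by repeated multiplication:
P^1 =
  0: [7/12, 1/12, 1/6, 1/6]
  1: [1/4, 1/2, 1/6, 1/12]
  2: [1/4, 5/12, 1/12, 1/4]
  3: [2/3, 1/12, 1/12, 1/6]
P^2 =
  0: [37/72, 25/144, 5/36, 25/144]
  1: [53/144, 25/72, 7/48, 5/36]
  2: [7/16, 41/144, 5/36, 5/36]
  3: [13/24, 7/48, 7/48, 1/6]
P^3 =
  0: [853/1728, 349/1728, 9/64, 283/1728]
  1: [31/72, 239/864, 247/1728, 259/1728]
  2: [49/108, 143/576, 31/216, 89/576]
  3: [1/2, 37/192, 9/64, 1/6]
P^4 =
  0: [3337/6912, 4445/20736, 1465/10368, 1675/10368]
  1: [9455/20736, 851/3456, 1475/10368, 1075/6912]
  2: [9655/20736, 4865/20736, 2941/20736, 3275/20736]
  3: [35/72, 485/2304, 325/2304, 187/1152]

(P^4)[1 -> 3] = 1075/6912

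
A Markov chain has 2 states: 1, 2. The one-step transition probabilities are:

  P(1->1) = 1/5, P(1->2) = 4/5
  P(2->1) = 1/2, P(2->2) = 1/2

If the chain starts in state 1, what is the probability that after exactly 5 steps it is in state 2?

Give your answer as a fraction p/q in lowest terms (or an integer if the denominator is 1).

Answer: 7711/12500

Derivation:
Computing P^5 by repeated multiplication:
P^1 =
  1: [1/5, 4/5]
  2: [1/2, 1/2]
P^2 =
  1: [11/25, 14/25]
  2: [7/20, 13/20]
P^3 =
  1: [46/125, 79/125]
  2: [79/200, 121/200]
P^4 =
  1: [487/1250, 763/1250]
  2: [763/2000, 1237/2000]
P^5 =
  1: [4789/12500, 7711/12500]
  2: [7711/20000, 12289/20000]

(P^5)[1 -> 2] = 7711/12500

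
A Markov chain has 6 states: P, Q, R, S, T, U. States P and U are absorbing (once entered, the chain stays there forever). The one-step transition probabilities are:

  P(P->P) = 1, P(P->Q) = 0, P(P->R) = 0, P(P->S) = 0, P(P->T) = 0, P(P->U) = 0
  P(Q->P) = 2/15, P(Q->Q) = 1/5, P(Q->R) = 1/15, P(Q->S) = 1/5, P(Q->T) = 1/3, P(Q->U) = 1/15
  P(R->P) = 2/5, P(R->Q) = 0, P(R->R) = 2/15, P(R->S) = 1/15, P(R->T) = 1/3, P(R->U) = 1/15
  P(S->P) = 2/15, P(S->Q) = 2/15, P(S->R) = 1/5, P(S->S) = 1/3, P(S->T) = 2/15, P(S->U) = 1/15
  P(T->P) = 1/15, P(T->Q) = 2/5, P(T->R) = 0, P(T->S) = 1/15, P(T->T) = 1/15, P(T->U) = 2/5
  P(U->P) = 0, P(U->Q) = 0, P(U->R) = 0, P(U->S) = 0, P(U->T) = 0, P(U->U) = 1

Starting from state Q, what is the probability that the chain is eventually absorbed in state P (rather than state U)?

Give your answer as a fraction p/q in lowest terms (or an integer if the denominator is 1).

Answer: 401/818

Derivation:
Let a_i = P(absorbed in P | start in state i).
Boundary conditions: a_P = 1, a_U = 0.
For each transient state i, a_i = sum_j P(i->j) * a_j:
  a_Q = 2/15*a_P + 1/5*a_Q + 1/15*a_R + 1/5*a_S + 1/3*a_T + 1/15*a_U
  a_R = 2/5*a_P + 0*a_Q + 2/15*a_R + 1/15*a_S + 1/3*a_T + 1/15*a_U
  a_S = 2/15*a_P + 2/15*a_Q + 1/5*a_R + 1/3*a_S + 2/15*a_T + 1/15*a_U
  a_T = 1/15*a_P + 2/5*a_Q + 0*a_R + 1/15*a_S + 1/15*a_T + 2/5*a_U

Substituting a_P = 1 and a_U = 0, rearrange to (I - Q) a = r where r[i] = P(i -> P):
  [4/5, -1/15, -1/5, -1/3] . (a_Q, a_R, a_S, a_T) = 2/15
  [0, 13/15, -1/15, -1/3] . (a_Q, a_R, a_S, a_T) = 2/5
  [-2/15, -1/5, 2/3, -2/15] . (a_Q, a_R, a_S, a_T) = 2/15
  [-2/5, 0, -1/15, 14/15] . (a_Q, a_R, a_S, a_T) = 1/15

Solving yields:
  a_Q = 401/818
  a_R = 2309/3681
  a_S = 2026/3681
  a_T = 1181/3681

Starting state is Q, so the absorption probability is a_Q = 401/818.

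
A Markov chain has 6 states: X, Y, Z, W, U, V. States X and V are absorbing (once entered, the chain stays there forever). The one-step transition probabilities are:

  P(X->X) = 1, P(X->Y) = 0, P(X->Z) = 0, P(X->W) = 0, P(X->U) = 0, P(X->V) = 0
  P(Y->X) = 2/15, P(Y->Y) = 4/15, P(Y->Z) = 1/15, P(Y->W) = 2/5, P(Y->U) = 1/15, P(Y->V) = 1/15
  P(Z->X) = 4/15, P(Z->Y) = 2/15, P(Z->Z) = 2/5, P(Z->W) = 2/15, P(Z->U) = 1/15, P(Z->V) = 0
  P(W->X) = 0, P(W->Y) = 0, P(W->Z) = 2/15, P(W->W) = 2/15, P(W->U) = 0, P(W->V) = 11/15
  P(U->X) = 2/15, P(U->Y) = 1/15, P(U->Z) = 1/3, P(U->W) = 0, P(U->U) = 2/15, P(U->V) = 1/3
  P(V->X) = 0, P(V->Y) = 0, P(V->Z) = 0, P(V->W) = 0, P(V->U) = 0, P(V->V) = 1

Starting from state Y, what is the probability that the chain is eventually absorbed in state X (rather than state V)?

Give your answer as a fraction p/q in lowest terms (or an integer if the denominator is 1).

Answer: 86/269

Derivation:
Let a_i = P(absorbed in X | start in state i).
Boundary conditions: a_X = 1, a_V = 0.
For each transient state i, a_i = sum_j P(i->j) * a_j:
  a_Y = 2/15*a_X + 4/15*a_Y + 1/15*a_Z + 2/5*a_W + 1/15*a_U + 1/15*a_V
  a_Z = 4/15*a_X + 2/15*a_Y + 2/5*a_Z + 2/15*a_W + 1/15*a_U + 0*a_V
  a_W = 0*a_X + 0*a_Y + 2/15*a_Z + 2/15*a_W + 0*a_U + 11/15*a_V
  a_U = 2/15*a_X + 1/15*a_Y + 1/3*a_Z + 0*a_W + 2/15*a_U + 1/3*a_V

Substituting a_X = 1 and a_V = 0, rearrange to (I - Q) a = r where r[i] = P(i -> X):
  [11/15, -1/15, -2/5, -1/15] . (a_Y, a_Z, a_W, a_U) = 2/15
  [-2/15, 3/5, -2/15, -1/15] . (a_Y, a_Z, a_W, a_U) = 4/15
  [0, -2/15, 13/15, 0] . (a_Y, a_Z, a_W, a_U) = 0
  [-1/15, -1/3, 0, 13/15] . (a_Y, a_Z, a_W, a_U) = 2/15

Solving yields:
  a_Y = 86/269
  a_Z = 156/269
  a_W = 24/269
  a_U = 108/269

Starting state is Y, so the absorption probability is a_Y = 86/269.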